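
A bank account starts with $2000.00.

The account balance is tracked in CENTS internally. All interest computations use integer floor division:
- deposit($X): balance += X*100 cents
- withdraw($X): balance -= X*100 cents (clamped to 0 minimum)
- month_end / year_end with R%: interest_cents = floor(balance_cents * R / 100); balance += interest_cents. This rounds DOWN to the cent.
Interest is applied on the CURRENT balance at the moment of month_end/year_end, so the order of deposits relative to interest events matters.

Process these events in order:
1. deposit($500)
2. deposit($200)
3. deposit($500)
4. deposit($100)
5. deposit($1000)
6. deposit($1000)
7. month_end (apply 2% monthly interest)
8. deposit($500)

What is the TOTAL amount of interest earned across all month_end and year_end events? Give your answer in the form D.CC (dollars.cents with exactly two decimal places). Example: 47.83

Answer: 106.00

Derivation:
After 1 (deposit($500)): balance=$2500.00 total_interest=$0.00
After 2 (deposit($200)): balance=$2700.00 total_interest=$0.00
After 3 (deposit($500)): balance=$3200.00 total_interest=$0.00
After 4 (deposit($100)): balance=$3300.00 total_interest=$0.00
After 5 (deposit($1000)): balance=$4300.00 total_interest=$0.00
After 6 (deposit($1000)): balance=$5300.00 total_interest=$0.00
After 7 (month_end (apply 2% monthly interest)): balance=$5406.00 total_interest=$106.00
After 8 (deposit($500)): balance=$5906.00 total_interest=$106.00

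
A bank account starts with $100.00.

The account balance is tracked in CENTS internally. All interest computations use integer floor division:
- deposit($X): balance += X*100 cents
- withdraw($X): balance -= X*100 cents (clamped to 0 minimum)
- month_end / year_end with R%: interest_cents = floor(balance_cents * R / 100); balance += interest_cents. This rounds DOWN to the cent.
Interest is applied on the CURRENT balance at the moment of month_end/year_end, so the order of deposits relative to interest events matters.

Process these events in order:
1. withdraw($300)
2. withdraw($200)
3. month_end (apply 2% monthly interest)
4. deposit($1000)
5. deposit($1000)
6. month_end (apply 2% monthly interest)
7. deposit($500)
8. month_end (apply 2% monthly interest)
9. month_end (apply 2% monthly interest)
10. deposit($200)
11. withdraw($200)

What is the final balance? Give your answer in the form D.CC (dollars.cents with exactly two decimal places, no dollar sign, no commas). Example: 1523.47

After 1 (withdraw($300)): balance=$0.00 total_interest=$0.00
After 2 (withdraw($200)): balance=$0.00 total_interest=$0.00
After 3 (month_end (apply 2% monthly interest)): balance=$0.00 total_interest=$0.00
After 4 (deposit($1000)): balance=$1000.00 total_interest=$0.00
After 5 (deposit($1000)): balance=$2000.00 total_interest=$0.00
After 6 (month_end (apply 2% monthly interest)): balance=$2040.00 total_interest=$40.00
After 7 (deposit($500)): balance=$2540.00 total_interest=$40.00
After 8 (month_end (apply 2% monthly interest)): balance=$2590.80 total_interest=$90.80
After 9 (month_end (apply 2% monthly interest)): balance=$2642.61 total_interest=$142.61
After 10 (deposit($200)): balance=$2842.61 total_interest=$142.61
After 11 (withdraw($200)): balance=$2642.61 total_interest=$142.61

Answer: 2642.61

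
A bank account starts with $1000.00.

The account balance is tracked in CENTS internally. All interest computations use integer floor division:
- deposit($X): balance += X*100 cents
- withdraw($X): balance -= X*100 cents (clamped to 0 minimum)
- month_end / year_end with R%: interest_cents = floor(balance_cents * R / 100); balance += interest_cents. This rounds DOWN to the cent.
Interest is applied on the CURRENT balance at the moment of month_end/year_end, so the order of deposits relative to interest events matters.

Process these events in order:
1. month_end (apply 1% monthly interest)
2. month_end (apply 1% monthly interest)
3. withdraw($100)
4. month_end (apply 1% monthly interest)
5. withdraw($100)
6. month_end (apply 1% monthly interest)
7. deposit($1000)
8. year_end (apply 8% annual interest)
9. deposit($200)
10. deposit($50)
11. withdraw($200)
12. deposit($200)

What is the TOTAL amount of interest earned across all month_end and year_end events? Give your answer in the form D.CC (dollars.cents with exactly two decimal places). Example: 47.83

After 1 (month_end (apply 1% monthly interest)): balance=$1010.00 total_interest=$10.00
After 2 (month_end (apply 1% monthly interest)): balance=$1020.10 total_interest=$20.10
After 3 (withdraw($100)): balance=$920.10 total_interest=$20.10
After 4 (month_end (apply 1% monthly interest)): balance=$929.30 total_interest=$29.30
After 5 (withdraw($100)): balance=$829.30 total_interest=$29.30
After 6 (month_end (apply 1% monthly interest)): balance=$837.59 total_interest=$37.59
After 7 (deposit($1000)): balance=$1837.59 total_interest=$37.59
After 8 (year_end (apply 8% annual interest)): balance=$1984.59 total_interest=$184.59
After 9 (deposit($200)): balance=$2184.59 total_interest=$184.59
After 10 (deposit($50)): balance=$2234.59 total_interest=$184.59
After 11 (withdraw($200)): balance=$2034.59 total_interest=$184.59
After 12 (deposit($200)): balance=$2234.59 total_interest=$184.59

Answer: 184.59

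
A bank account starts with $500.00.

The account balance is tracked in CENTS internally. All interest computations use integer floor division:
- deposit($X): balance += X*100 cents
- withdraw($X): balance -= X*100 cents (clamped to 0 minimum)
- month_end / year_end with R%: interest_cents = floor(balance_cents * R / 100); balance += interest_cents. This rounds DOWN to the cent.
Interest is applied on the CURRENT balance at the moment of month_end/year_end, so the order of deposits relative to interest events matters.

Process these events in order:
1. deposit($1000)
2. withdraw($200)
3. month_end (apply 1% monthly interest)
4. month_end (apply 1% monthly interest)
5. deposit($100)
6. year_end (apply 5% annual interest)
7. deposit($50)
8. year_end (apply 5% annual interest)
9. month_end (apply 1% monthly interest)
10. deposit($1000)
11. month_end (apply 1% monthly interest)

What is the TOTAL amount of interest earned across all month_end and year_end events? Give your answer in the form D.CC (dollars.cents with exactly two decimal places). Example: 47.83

Answer: 217.45

Derivation:
After 1 (deposit($1000)): balance=$1500.00 total_interest=$0.00
After 2 (withdraw($200)): balance=$1300.00 total_interest=$0.00
After 3 (month_end (apply 1% monthly interest)): balance=$1313.00 total_interest=$13.00
After 4 (month_end (apply 1% monthly interest)): balance=$1326.13 total_interest=$26.13
After 5 (deposit($100)): balance=$1426.13 total_interest=$26.13
After 6 (year_end (apply 5% annual interest)): balance=$1497.43 total_interest=$97.43
After 7 (deposit($50)): balance=$1547.43 total_interest=$97.43
After 8 (year_end (apply 5% annual interest)): balance=$1624.80 total_interest=$174.80
After 9 (month_end (apply 1% monthly interest)): balance=$1641.04 total_interest=$191.04
After 10 (deposit($1000)): balance=$2641.04 total_interest=$191.04
After 11 (month_end (apply 1% monthly interest)): balance=$2667.45 total_interest=$217.45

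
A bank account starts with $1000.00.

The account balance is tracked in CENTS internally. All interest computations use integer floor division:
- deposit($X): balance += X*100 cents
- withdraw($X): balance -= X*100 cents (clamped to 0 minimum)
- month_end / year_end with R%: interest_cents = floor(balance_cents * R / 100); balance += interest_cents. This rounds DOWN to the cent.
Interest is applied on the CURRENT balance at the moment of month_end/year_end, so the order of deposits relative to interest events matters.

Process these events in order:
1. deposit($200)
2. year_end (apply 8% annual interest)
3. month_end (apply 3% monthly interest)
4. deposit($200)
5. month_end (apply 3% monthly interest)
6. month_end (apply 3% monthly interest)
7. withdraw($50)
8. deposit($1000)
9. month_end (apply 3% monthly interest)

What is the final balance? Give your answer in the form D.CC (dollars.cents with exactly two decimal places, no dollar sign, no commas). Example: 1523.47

Answer: 2655.69

Derivation:
After 1 (deposit($200)): balance=$1200.00 total_interest=$0.00
After 2 (year_end (apply 8% annual interest)): balance=$1296.00 total_interest=$96.00
After 3 (month_end (apply 3% monthly interest)): balance=$1334.88 total_interest=$134.88
After 4 (deposit($200)): balance=$1534.88 total_interest=$134.88
After 5 (month_end (apply 3% monthly interest)): balance=$1580.92 total_interest=$180.92
After 6 (month_end (apply 3% monthly interest)): balance=$1628.34 total_interest=$228.34
After 7 (withdraw($50)): balance=$1578.34 total_interest=$228.34
After 8 (deposit($1000)): balance=$2578.34 total_interest=$228.34
After 9 (month_end (apply 3% monthly interest)): balance=$2655.69 total_interest=$305.69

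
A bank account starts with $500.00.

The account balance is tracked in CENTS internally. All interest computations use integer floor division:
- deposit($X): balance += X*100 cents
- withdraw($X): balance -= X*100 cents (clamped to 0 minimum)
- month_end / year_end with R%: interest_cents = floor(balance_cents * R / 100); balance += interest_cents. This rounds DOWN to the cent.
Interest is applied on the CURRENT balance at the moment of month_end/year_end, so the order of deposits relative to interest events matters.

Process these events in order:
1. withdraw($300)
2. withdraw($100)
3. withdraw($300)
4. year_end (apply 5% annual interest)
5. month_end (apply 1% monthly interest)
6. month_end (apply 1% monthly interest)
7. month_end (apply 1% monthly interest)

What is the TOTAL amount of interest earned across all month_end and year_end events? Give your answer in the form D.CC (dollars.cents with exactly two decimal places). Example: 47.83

Answer: 0.00

Derivation:
After 1 (withdraw($300)): balance=$200.00 total_interest=$0.00
After 2 (withdraw($100)): balance=$100.00 total_interest=$0.00
After 3 (withdraw($300)): balance=$0.00 total_interest=$0.00
After 4 (year_end (apply 5% annual interest)): balance=$0.00 total_interest=$0.00
After 5 (month_end (apply 1% monthly interest)): balance=$0.00 total_interest=$0.00
After 6 (month_end (apply 1% monthly interest)): balance=$0.00 total_interest=$0.00
After 7 (month_end (apply 1% monthly interest)): balance=$0.00 total_interest=$0.00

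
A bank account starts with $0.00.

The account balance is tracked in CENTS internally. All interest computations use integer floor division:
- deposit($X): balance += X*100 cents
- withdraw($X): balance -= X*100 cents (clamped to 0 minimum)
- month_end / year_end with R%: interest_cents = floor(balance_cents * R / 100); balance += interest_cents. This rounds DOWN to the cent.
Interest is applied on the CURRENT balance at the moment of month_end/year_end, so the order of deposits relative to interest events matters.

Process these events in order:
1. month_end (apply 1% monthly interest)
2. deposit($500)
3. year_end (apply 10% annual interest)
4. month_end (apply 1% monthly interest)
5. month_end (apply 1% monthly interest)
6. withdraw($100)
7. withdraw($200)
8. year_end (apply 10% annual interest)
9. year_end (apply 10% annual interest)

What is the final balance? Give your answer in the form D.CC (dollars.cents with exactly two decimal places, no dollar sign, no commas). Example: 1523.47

After 1 (month_end (apply 1% monthly interest)): balance=$0.00 total_interest=$0.00
After 2 (deposit($500)): balance=$500.00 total_interest=$0.00
After 3 (year_end (apply 10% annual interest)): balance=$550.00 total_interest=$50.00
After 4 (month_end (apply 1% monthly interest)): balance=$555.50 total_interest=$55.50
After 5 (month_end (apply 1% monthly interest)): balance=$561.05 total_interest=$61.05
After 6 (withdraw($100)): balance=$461.05 total_interest=$61.05
After 7 (withdraw($200)): balance=$261.05 total_interest=$61.05
After 8 (year_end (apply 10% annual interest)): balance=$287.15 total_interest=$87.15
After 9 (year_end (apply 10% annual interest)): balance=$315.86 total_interest=$115.86

Answer: 315.86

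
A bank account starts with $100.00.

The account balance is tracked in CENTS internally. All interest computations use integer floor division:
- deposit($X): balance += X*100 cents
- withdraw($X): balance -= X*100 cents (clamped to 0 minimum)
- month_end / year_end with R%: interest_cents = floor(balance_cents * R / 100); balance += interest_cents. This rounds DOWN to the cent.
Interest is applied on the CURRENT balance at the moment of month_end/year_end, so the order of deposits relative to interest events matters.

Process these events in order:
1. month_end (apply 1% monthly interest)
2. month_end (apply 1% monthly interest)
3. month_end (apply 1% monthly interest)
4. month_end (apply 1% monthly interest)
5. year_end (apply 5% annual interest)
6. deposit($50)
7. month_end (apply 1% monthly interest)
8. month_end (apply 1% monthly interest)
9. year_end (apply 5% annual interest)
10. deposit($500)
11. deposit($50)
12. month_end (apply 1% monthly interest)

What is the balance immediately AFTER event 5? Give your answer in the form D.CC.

Answer: 109.26

Derivation:
After 1 (month_end (apply 1% monthly interest)): balance=$101.00 total_interest=$1.00
After 2 (month_end (apply 1% monthly interest)): balance=$102.01 total_interest=$2.01
After 3 (month_end (apply 1% monthly interest)): balance=$103.03 total_interest=$3.03
After 4 (month_end (apply 1% monthly interest)): balance=$104.06 total_interest=$4.06
After 5 (year_end (apply 5% annual interest)): balance=$109.26 total_interest=$9.26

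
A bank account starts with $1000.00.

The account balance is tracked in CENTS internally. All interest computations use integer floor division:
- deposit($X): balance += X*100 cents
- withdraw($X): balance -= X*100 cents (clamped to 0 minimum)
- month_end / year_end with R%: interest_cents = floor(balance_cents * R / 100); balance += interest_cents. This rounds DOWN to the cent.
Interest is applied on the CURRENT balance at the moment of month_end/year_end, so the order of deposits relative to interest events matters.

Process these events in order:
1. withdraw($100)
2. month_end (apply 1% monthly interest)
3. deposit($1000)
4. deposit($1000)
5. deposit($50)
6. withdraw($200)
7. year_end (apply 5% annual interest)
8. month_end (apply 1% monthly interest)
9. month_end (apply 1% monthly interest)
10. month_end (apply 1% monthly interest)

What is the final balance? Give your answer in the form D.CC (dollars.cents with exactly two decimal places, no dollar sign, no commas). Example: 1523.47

After 1 (withdraw($100)): balance=$900.00 total_interest=$0.00
After 2 (month_end (apply 1% monthly interest)): balance=$909.00 total_interest=$9.00
After 3 (deposit($1000)): balance=$1909.00 total_interest=$9.00
After 4 (deposit($1000)): balance=$2909.00 total_interest=$9.00
After 5 (deposit($50)): balance=$2959.00 total_interest=$9.00
After 6 (withdraw($200)): balance=$2759.00 total_interest=$9.00
After 7 (year_end (apply 5% annual interest)): balance=$2896.95 total_interest=$146.95
After 8 (month_end (apply 1% monthly interest)): balance=$2925.91 total_interest=$175.91
After 9 (month_end (apply 1% monthly interest)): balance=$2955.16 total_interest=$205.16
After 10 (month_end (apply 1% monthly interest)): balance=$2984.71 total_interest=$234.71

Answer: 2984.71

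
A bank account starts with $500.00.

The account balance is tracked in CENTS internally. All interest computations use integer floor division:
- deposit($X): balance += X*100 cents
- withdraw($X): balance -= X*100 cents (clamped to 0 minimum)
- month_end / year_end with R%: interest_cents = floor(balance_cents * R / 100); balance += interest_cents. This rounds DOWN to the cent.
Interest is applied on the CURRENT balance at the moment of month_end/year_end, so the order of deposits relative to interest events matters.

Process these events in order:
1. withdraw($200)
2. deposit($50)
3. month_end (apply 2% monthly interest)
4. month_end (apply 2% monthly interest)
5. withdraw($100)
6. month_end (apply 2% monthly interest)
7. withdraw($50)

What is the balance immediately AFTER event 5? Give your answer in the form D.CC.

After 1 (withdraw($200)): balance=$300.00 total_interest=$0.00
After 2 (deposit($50)): balance=$350.00 total_interest=$0.00
After 3 (month_end (apply 2% monthly interest)): balance=$357.00 total_interest=$7.00
After 4 (month_end (apply 2% monthly interest)): balance=$364.14 total_interest=$14.14
After 5 (withdraw($100)): balance=$264.14 total_interest=$14.14

Answer: 264.14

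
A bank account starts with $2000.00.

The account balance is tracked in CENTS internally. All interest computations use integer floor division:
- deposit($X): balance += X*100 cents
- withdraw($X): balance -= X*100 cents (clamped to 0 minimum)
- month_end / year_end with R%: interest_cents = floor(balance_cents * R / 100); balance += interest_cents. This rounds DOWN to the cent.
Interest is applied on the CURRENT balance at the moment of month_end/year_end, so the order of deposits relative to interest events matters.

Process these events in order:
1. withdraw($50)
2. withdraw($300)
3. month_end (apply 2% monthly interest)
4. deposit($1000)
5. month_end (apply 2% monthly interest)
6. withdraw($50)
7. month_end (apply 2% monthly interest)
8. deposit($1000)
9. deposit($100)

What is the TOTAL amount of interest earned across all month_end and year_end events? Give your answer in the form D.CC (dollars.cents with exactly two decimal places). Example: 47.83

After 1 (withdraw($50)): balance=$1950.00 total_interest=$0.00
After 2 (withdraw($300)): balance=$1650.00 total_interest=$0.00
After 3 (month_end (apply 2% monthly interest)): balance=$1683.00 total_interest=$33.00
After 4 (deposit($1000)): balance=$2683.00 total_interest=$33.00
After 5 (month_end (apply 2% monthly interest)): balance=$2736.66 total_interest=$86.66
After 6 (withdraw($50)): balance=$2686.66 total_interest=$86.66
After 7 (month_end (apply 2% monthly interest)): balance=$2740.39 total_interest=$140.39
After 8 (deposit($1000)): balance=$3740.39 total_interest=$140.39
After 9 (deposit($100)): balance=$3840.39 total_interest=$140.39

Answer: 140.39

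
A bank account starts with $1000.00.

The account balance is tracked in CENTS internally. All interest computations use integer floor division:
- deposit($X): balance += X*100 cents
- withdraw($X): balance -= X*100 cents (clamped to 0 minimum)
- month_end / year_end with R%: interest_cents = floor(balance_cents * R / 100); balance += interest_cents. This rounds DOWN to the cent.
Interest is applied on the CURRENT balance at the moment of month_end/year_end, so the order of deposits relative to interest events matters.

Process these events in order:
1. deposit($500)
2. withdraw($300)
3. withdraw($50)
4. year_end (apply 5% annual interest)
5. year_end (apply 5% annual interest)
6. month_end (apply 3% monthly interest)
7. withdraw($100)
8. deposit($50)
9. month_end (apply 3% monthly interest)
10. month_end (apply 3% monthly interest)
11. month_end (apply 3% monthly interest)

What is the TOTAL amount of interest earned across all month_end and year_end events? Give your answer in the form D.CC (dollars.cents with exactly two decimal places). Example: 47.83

After 1 (deposit($500)): balance=$1500.00 total_interest=$0.00
After 2 (withdraw($300)): balance=$1200.00 total_interest=$0.00
After 3 (withdraw($50)): balance=$1150.00 total_interest=$0.00
After 4 (year_end (apply 5% annual interest)): balance=$1207.50 total_interest=$57.50
After 5 (year_end (apply 5% annual interest)): balance=$1267.87 total_interest=$117.87
After 6 (month_end (apply 3% monthly interest)): balance=$1305.90 total_interest=$155.90
After 7 (withdraw($100)): balance=$1205.90 total_interest=$155.90
After 8 (deposit($50)): balance=$1255.90 total_interest=$155.90
After 9 (month_end (apply 3% monthly interest)): balance=$1293.57 total_interest=$193.57
After 10 (month_end (apply 3% monthly interest)): balance=$1332.37 total_interest=$232.37
After 11 (month_end (apply 3% monthly interest)): balance=$1372.34 total_interest=$272.34

Answer: 272.34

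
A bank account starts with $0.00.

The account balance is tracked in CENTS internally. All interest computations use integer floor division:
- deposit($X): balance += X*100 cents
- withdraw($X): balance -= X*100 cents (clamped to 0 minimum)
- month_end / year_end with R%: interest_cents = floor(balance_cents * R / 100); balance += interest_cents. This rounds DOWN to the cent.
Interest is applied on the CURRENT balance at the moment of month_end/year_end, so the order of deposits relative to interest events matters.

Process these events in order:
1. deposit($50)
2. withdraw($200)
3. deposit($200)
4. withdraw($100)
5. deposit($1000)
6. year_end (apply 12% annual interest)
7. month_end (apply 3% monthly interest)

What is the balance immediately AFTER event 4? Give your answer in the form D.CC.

Answer: 100.00

Derivation:
After 1 (deposit($50)): balance=$50.00 total_interest=$0.00
After 2 (withdraw($200)): balance=$0.00 total_interest=$0.00
After 3 (deposit($200)): balance=$200.00 total_interest=$0.00
After 4 (withdraw($100)): balance=$100.00 total_interest=$0.00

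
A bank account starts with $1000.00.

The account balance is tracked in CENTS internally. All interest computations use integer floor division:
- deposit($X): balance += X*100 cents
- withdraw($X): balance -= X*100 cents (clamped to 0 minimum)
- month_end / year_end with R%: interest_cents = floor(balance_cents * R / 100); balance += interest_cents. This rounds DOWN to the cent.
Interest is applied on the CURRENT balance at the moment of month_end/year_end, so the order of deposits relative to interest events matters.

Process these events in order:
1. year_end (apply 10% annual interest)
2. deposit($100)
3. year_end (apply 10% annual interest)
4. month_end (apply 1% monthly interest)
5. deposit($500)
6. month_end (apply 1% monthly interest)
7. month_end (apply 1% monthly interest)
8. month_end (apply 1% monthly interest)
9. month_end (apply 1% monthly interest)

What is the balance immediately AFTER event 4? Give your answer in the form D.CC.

After 1 (year_end (apply 10% annual interest)): balance=$1100.00 total_interest=$100.00
After 2 (deposit($100)): balance=$1200.00 total_interest=$100.00
After 3 (year_end (apply 10% annual interest)): balance=$1320.00 total_interest=$220.00
After 4 (month_end (apply 1% monthly interest)): balance=$1333.20 total_interest=$233.20

Answer: 1333.20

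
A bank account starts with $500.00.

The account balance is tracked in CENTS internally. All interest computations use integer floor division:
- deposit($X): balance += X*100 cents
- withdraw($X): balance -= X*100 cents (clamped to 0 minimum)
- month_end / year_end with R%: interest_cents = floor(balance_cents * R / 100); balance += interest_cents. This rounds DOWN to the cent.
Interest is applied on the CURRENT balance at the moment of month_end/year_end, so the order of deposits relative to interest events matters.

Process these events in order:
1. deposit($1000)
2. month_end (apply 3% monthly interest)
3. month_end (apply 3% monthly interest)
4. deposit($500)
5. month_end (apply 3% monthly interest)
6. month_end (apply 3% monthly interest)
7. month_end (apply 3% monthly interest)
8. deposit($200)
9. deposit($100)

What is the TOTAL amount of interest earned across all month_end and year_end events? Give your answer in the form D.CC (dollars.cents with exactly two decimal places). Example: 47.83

Answer: 285.27

Derivation:
After 1 (deposit($1000)): balance=$1500.00 total_interest=$0.00
After 2 (month_end (apply 3% monthly interest)): balance=$1545.00 total_interest=$45.00
After 3 (month_end (apply 3% monthly interest)): balance=$1591.35 total_interest=$91.35
After 4 (deposit($500)): balance=$2091.35 total_interest=$91.35
After 5 (month_end (apply 3% monthly interest)): balance=$2154.09 total_interest=$154.09
After 6 (month_end (apply 3% monthly interest)): balance=$2218.71 total_interest=$218.71
After 7 (month_end (apply 3% monthly interest)): balance=$2285.27 total_interest=$285.27
After 8 (deposit($200)): balance=$2485.27 total_interest=$285.27
After 9 (deposit($100)): balance=$2585.27 total_interest=$285.27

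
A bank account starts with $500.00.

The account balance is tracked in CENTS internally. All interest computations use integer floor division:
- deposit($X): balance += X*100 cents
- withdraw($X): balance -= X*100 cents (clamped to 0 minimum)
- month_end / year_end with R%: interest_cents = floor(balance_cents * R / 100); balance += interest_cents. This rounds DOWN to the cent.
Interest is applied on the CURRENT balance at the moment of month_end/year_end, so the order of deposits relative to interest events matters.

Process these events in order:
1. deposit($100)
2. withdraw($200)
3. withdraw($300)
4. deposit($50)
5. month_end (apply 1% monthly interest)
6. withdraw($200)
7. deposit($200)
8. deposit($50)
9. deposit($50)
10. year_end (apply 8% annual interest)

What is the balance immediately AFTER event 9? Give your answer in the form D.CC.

Answer: 300.00

Derivation:
After 1 (deposit($100)): balance=$600.00 total_interest=$0.00
After 2 (withdraw($200)): balance=$400.00 total_interest=$0.00
After 3 (withdraw($300)): balance=$100.00 total_interest=$0.00
After 4 (deposit($50)): balance=$150.00 total_interest=$0.00
After 5 (month_end (apply 1% monthly interest)): balance=$151.50 total_interest=$1.50
After 6 (withdraw($200)): balance=$0.00 total_interest=$1.50
After 7 (deposit($200)): balance=$200.00 total_interest=$1.50
After 8 (deposit($50)): balance=$250.00 total_interest=$1.50
After 9 (deposit($50)): balance=$300.00 total_interest=$1.50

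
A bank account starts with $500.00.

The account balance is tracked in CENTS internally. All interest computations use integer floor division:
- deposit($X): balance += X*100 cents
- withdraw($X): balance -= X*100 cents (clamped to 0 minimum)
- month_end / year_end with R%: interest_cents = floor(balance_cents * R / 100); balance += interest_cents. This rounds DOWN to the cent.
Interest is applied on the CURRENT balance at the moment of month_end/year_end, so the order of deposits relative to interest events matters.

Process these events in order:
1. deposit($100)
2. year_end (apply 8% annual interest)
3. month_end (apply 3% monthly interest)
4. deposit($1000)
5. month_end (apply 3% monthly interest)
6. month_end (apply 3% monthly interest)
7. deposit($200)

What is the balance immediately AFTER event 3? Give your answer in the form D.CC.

Answer: 667.44

Derivation:
After 1 (deposit($100)): balance=$600.00 total_interest=$0.00
After 2 (year_end (apply 8% annual interest)): balance=$648.00 total_interest=$48.00
After 3 (month_end (apply 3% monthly interest)): balance=$667.44 total_interest=$67.44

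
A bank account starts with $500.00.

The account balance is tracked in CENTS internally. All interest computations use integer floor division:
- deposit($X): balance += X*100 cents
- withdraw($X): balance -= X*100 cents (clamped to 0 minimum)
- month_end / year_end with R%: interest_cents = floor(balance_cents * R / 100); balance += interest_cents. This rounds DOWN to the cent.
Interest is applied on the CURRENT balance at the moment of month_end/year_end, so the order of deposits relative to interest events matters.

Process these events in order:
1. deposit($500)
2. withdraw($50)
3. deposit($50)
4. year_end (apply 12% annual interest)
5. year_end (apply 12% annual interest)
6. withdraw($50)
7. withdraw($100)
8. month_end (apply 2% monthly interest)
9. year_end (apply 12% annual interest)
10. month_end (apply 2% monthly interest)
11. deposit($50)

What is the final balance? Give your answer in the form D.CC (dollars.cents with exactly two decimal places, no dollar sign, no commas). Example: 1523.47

After 1 (deposit($500)): balance=$1000.00 total_interest=$0.00
After 2 (withdraw($50)): balance=$950.00 total_interest=$0.00
After 3 (deposit($50)): balance=$1000.00 total_interest=$0.00
After 4 (year_end (apply 12% annual interest)): balance=$1120.00 total_interest=$120.00
After 5 (year_end (apply 12% annual interest)): balance=$1254.40 total_interest=$254.40
After 6 (withdraw($50)): balance=$1204.40 total_interest=$254.40
After 7 (withdraw($100)): balance=$1104.40 total_interest=$254.40
After 8 (month_end (apply 2% monthly interest)): balance=$1126.48 total_interest=$276.48
After 9 (year_end (apply 12% annual interest)): balance=$1261.65 total_interest=$411.65
After 10 (month_end (apply 2% monthly interest)): balance=$1286.88 total_interest=$436.88
After 11 (deposit($50)): balance=$1336.88 total_interest=$436.88

Answer: 1336.88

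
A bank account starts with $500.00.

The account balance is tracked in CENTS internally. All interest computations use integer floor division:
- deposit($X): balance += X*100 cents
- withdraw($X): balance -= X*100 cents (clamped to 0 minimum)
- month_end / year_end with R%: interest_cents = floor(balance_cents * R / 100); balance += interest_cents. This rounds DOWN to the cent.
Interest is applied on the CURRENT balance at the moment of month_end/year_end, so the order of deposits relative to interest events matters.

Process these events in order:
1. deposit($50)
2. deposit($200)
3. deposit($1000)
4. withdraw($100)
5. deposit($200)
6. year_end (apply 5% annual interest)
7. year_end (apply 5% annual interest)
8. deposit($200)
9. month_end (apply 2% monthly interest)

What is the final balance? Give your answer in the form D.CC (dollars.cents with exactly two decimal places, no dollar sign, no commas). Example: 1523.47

Answer: 2284.41

Derivation:
After 1 (deposit($50)): balance=$550.00 total_interest=$0.00
After 2 (deposit($200)): balance=$750.00 total_interest=$0.00
After 3 (deposit($1000)): balance=$1750.00 total_interest=$0.00
After 4 (withdraw($100)): balance=$1650.00 total_interest=$0.00
After 5 (deposit($200)): balance=$1850.00 total_interest=$0.00
After 6 (year_end (apply 5% annual interest)): balance=$1942.50 total_interest=$92.50
After 7 (year_end (apply 5% annual interest)): balance=$2039.62 total_interest=$189.62
After 8 (deposit($200)): balance=$2239.62 total_interest=$189.62
After 9 (month_end (apply 2% monthly interest)): balance=$2284.41 total_interest=$234.41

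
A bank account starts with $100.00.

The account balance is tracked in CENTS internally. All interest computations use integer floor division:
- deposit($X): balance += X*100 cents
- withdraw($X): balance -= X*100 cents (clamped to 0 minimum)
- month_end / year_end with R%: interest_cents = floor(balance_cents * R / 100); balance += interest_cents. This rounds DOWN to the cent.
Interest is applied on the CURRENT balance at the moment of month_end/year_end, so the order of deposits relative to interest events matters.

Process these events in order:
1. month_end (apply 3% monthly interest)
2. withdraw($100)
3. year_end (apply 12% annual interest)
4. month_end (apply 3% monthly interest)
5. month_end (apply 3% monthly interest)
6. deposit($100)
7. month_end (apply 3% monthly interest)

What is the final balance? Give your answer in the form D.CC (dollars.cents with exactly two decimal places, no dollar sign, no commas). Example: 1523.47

Answer: 106.66

Derivation:
After 1 (month_end (apply 3% monthly interest)): balance=$103.00 total_interest=$3.00
After 2 (withdraw($100)): balance=$3.00 total_interest=$3.00
After 3 (year_end (apply 12% annual interest)): balance=$3.36 total_interest=$3.36
After 4 (month_end (apply 3% monthly interest)): balance=$3.46 total_interest=$3.46
After 5 (month_end (apply 3% monthly interest)): balance=$3.56 total_interest=$3.56
After 6 (deposit($100)): balance=$103.56 total_interest=$3.56
After 7 (month_end (apply 3% monthly interest)): balance=$106.66 total_interest=$6.66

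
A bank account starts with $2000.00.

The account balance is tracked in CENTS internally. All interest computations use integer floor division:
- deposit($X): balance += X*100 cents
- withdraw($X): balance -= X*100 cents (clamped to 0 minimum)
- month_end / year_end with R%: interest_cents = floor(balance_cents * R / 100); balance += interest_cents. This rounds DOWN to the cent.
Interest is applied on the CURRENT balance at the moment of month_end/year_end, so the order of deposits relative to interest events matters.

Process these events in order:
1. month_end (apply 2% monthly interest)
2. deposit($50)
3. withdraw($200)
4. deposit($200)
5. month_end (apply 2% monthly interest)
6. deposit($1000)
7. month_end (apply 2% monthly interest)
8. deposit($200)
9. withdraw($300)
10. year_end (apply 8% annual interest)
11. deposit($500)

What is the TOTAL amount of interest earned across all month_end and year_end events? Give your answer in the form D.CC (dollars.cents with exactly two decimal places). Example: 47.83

Answer: 391.98

Derivation:
After 1 (month_end (apply 2% monthly interest)): balance=$2040.00 total_interest=$40.00
After 2 (deposit($50)): balance=$2090.00 total_interest=$40.00
After 3 (withdraw($200)): balance=$1890.00 total_interest=$40.00
After 4 (deposit($200)): balance=$2090.00 total_interest=$40.00
After 5 (month_end (apply 2% monthly interest)): balance=$2131.80 total_interest=$81.80
After 6 (deposit($1000)): balance=$3131.80 total_interest=$81.80
After 7 (month_end (apply 2% monthly interest)): balance=$3194.43 total_interest=$144.43
After 8 (deposit($200)): balance=$3394.43 total_interest=$144.43
After 9 (withdraw($300)): balance=$3094.43 total_interest=$144.43
After 10 (year_end (apply 8% annual interest)): balance=$3341.98 total_interest=$391.98
After 11 (deposit($500)): balance=$3841.98 total_interest=$391.98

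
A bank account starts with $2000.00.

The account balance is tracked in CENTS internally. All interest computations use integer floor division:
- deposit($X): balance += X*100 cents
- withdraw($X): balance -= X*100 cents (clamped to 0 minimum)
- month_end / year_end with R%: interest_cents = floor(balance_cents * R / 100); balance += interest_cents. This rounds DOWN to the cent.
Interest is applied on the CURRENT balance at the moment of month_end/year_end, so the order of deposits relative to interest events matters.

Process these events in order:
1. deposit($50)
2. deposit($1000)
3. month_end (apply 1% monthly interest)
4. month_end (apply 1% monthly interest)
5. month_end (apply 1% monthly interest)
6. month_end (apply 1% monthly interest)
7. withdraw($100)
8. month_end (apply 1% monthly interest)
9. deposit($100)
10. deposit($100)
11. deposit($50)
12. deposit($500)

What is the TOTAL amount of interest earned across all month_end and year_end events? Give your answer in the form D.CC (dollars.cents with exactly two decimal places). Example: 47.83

After 1 (deposit($50)): balance=$2050.00 total_interest=$0.00
After 2 (deposit($1000)): balance=$3050.00 total_interest=$0.00
After 3 (month_end (apply 1% monthly interest)): balance=$3080.50 total_interest=$30.50
After 4 (month_end (apply 1% monthly interest)): balance=$3111.30 total_interest=$61.30
After 5 (month_end (apply 1% monthly interest)): balance=$3142.41 total_interest=$92.41
After 6 (month_end (apply 1% monthly interest)): balance=$3173.83 total_interest=$123.83
After 7 (withdraw($100)): balance=$3073.83 total_interest=$123.83
After 8 (month_end (apply 1% monthly interest)): balance=$3104.56 total_interest=$154.56
After 9 (deposit($100)): balance=$3204.56 total_interest=$154.56
After 10 (deposit($100)): balance=$3304.56 total_interest=$154.56
After 11 (deposit($50)): balance=$3354.56 total_interest=$154.56
After 12 (deposit($500)): balance=$3854.56 total_interest=$154.56

Answer: 154.56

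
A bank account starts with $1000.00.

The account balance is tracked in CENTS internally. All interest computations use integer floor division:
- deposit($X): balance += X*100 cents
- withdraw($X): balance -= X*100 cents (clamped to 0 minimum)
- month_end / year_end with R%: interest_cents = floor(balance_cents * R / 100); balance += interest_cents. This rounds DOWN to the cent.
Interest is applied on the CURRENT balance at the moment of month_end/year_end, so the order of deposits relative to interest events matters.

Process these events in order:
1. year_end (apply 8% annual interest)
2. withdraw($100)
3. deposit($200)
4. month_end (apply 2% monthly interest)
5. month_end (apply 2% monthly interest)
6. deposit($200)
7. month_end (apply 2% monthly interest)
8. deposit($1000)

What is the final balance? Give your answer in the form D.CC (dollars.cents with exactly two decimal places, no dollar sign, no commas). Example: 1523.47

Answer: 2456.22

Derivation:
After 1 (year_end (apply 8% annual interest)): balance=$1080.00 total_interest=$80.00
After 2 (withdraw($100)): balance=$980.00 total_interest=$80.00
After 3 (deposit($200)): balance=$1180.00 total_interest=$80.00
After 4 (month_end (apply 2% monthly interest)): balance=$1203.60 total_interest=$103.60
After 5 (month_end (apply 2% monthly interest)): balance=$1227.67 total_interest=$127.67
After 6 (deposit($200)): balance=$1427.67 total_interest=$127.67
After 7 (month_end (apply 2% monthly interest)): balance=$1456.22 total_interest=$156.22
After 8 (deposit($1000)): balance=$2456.22 total_interest=$156.22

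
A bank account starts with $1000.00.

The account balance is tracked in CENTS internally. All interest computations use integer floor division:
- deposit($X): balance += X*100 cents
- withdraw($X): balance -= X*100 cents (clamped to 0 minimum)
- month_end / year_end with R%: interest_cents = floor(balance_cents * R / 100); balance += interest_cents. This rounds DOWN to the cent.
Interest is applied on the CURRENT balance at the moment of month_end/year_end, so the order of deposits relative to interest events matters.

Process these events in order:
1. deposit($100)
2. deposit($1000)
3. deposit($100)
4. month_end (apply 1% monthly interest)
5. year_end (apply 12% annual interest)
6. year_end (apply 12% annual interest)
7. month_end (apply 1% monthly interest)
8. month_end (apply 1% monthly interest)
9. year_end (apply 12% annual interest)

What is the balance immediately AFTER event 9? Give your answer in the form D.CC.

After 1 (deposit($100)): balance=$1100.00 total_interest=$0.00
After 2 (deposit($1000)): balance=$2100.00 total_interest=$0.00
After 3 (deposit($100)): balance=$2200.00 total_interest=$0.00
After 4 (month_end (apply 1% monthly interest)): balance=$2222.00 total_interest=$22.00
After 5 (year_end (apply 12% annual interest)): balance=$2488.64 total_interest=$288.64
After 6 (year_end (apply 12% annual interest)): balance=$2787.27 total_interest=$587.27
After 7 (month_end (apply 1% monthly interest)): balance=$2815.14 total_interest=$615.14
After 8 (month_end (apply 1% monthly interest)): balance=$2843.29 total_interest=$643.29
After 9 (year_end (apply 12% annual interest)): balance=$3184.48 total_interest=$984.48

Answer: 3184.48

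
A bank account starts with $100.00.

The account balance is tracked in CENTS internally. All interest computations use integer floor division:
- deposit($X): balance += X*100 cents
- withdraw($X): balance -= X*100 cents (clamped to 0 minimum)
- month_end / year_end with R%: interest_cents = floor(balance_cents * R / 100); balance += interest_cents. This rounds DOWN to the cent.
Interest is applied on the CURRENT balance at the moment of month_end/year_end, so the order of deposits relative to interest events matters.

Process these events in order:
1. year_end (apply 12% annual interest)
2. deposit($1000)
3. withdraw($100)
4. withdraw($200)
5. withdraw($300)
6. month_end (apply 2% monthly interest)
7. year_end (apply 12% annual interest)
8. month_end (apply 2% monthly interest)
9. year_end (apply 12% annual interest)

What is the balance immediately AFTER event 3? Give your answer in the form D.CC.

After 1 (year_end (apply 12% annual interest)): balance=$112.00 total_interest=$12.00
After 2 (deposit($1000)): balance=$1112.00 total_interest=$12.00
After 3 (withdraw($100)): balance=$1012.00 total_interest=$12.00

Answer: 1012.00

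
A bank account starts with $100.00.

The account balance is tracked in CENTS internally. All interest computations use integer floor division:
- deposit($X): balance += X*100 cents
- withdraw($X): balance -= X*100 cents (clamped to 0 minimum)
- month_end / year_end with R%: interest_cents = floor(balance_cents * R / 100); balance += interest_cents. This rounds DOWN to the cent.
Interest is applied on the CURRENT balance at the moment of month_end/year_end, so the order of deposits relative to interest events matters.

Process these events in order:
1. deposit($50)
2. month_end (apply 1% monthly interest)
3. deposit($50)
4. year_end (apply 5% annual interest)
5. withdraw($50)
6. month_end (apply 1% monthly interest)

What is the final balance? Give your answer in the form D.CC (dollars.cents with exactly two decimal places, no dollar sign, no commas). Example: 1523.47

After 1 (deposit($50)): balance=$150.00 total_interest=$0.00
After 2 (month_end (apply 1% monthly interest)): balance=$151.50 total_interest=$1.50
After 3 (deposit($50)): balance=$201.50 total_interest=$1.50
After 4 (year_end (apply 5% annual interest)): balance=$211.57 total_interest=$11.57
After 5 (withdraw($50)): balance=$161.57 total_interest=$11.57
After 6 (month_end (apply 1% monthly interest)): balance=$163.18 total_interest=$13.18

Answer: 163.18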